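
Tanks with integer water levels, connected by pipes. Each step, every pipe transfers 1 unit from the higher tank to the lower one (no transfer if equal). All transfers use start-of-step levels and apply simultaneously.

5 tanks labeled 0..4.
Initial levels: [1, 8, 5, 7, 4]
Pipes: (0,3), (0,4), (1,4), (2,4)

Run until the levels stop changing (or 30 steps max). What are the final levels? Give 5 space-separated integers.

Step 1: flows [3->0,4->0,1->4,2->4] -> levels [3 7 4 6 5]
Step 2: flows [3->0,4->0,1->4,4->2] -> levels [5 6 5 5 4]
Step 3: flows [0=3,0->4,1->4,2->4] -> levels [4 5 4 5 7]
Step 4: flows [3->0,4->0,4->1,4->2] -> levels [6 6 5 4 4]
Step 5: flows [0->3,0->4,1->4,2->4] -> levels [4 5 4 5 7]
  -> period-2 cycle: step 5 state = step 3 state; never stabilizes
  -> state at step 30: (30-3) mod 2 = 1, same as step 4 -> [6 6 5 4 4]

Answer: 6 6 5 4 4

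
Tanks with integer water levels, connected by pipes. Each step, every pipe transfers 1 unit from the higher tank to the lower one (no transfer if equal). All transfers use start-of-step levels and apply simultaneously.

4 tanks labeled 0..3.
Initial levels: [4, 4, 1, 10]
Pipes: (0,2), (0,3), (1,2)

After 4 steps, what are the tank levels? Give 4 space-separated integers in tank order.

Step 1: flows [0->2,3->0,1->2] -> levels [4 3 3 9]
Step 2: flows [0->2,3->0,1=2] -> levels [4 3 4 8]
Step 3: flows [0=2,3->0,2->1] -> levels [5 4 3 7]
Step 4: flows [0->2,3->0,1->2] -> levels [5 3 5 6]

Answer: 5 3 5 6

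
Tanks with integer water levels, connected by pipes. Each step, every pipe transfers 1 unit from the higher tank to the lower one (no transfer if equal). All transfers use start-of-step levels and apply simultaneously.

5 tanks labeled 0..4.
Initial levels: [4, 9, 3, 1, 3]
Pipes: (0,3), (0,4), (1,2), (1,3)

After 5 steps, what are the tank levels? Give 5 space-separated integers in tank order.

Answer: 2 4 5 5 4

Derivation:
Step 1: flows [0->3,0->4,1->2,1->3] -> levels [2 7 4 3 4]
Step 2: flows [3->0,4->0,1->2,1->3] -> levels [4 5 5 3 3]
Step 3: flows [0->3,0->4,1=2,1->3] -> levels [2 4 5 5 4]
Step 4: flows [3->0,4->0,2->1,3->1] -> levels [4 6 4 3 3]
Step 5: flows [0->3,0->4,1->2,1->3] -> levels [2 4 5 5 4]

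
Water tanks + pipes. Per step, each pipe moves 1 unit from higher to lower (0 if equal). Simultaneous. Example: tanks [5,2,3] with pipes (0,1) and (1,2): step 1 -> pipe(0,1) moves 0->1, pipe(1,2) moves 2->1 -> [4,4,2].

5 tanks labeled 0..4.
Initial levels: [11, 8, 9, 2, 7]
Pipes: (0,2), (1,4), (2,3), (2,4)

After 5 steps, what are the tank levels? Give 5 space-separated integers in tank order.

Step 1: flows [0->2,1->4,2->3,2->4] -> levels [10 7 8 3 9]
Step 2: flows [0->2,4->1,2->3,4->2] -> levels [9 8 9 4 7]
Step 3: flows [0=2,1->4,2->3,2->4] -> levels [9 7 7 5 9]
Step 4: flows [0->2,4->1,2->3,4->2] -> levels [8 8 8 6 7]
Step 5: flows [0=2,1->4,2->3,2->4] -> levels [8 7 6 7 9]

Answer: 8 7 6 7 9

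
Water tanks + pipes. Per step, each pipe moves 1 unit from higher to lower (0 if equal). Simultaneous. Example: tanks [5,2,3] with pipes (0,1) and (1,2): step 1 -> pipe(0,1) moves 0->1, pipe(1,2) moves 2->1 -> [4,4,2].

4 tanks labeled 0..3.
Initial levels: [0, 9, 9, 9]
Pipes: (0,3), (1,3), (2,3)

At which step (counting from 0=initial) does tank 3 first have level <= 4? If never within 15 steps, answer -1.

Step 1: flows [3->0,1=3,2=3] -> levels [1 9 9 8]
Step 2: flows [3->0,1->3,2->3] -> levels [2 8 8 9]
Step 3: flows [3->0,3->1,3->2] -> levels [3 9 9 6]
Step 4: flows [3->0,1->3,2->3] -> levels [4 8 8 7]
Step 5: flows [3->0,1->3,2->3] -> levels [5 7 7 8]
Step 6: flows [3->0,3->1,3->2] -> levels [6 8 8 5]
Step 7: flows [0->3,1->3,2->3] -> levels [5 7 7 8]
  -> period-2 cycle (repeats step 5); tank 3 never drops to <=4
Tank 3 never reaches <=4 within 15 steps

Answer: -1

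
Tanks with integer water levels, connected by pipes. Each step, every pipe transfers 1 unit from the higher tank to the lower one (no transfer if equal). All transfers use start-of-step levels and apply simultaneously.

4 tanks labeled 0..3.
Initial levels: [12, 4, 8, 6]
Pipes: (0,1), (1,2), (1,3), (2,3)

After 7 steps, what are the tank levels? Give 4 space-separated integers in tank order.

Step 1: flows [0->1,2->1,3->1,2->3] -> levels [11 7 6 6]
Step 2: flows [0->1,1->2,1->3,2=3] -> levels [10 6 7 7]
Step 3: flows [0->1,2->1,3->1,2=3] -> levels [9 9 6 6]
Step 4: flows [0=1,1->2,1->3,2=3] -> levels [9 7 7 7]
Step 5: flows [0->1,1=2,1=3,2=3] -> levels [8 8 7 7]
Step 6: flows [0=1,1->2,1->3,2=3] -> levels [8 6 8 8]
Step 7: flows [0->1,2->1,3->1,2=3] -> levels [7 9 7 7]

Answer: 7 9 7 7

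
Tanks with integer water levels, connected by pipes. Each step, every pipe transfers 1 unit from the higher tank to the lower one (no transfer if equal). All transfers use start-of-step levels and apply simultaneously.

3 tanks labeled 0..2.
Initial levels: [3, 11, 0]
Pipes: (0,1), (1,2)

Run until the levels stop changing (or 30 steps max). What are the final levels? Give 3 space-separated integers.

Answer: 4 6 4

Derivation:
Step 1: flows [1->0,1->2] -> levels [4 9 1]
Step 2: flows [1->0,1->2] -> levels [5 7 2]
Step 3: flows [1->0,1->2] -> levels [6 5 3]
Step 4: flows [0->1,1->2] -> levels [5 5 4]
Step 5: flows [0=1,1->2] -> levels [5 4 5]
Step 6: flows [0->1,2->1] -> levels [4 6 4]
Step 7: flows [1->0,1->2] -> levels [5 4 5]
  -> period-2 cycle: step 7 state = step 5 state; never stabilizes
  -> state at step 30: (30-5) mod 2 = 1, same as step 6 -> [4 6 4]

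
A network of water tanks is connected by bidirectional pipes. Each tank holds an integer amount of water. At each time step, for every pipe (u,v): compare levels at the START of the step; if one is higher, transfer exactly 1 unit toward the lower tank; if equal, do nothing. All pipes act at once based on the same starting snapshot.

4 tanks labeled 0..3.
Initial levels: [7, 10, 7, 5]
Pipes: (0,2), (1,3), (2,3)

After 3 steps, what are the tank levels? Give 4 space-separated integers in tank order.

Step 1: flows [0=2,1->3,2->3] -> levels [7 9 6 7]
Step 2: flows [0->2,1->3,3->2] -> levels [6 8 8 7]
Step 3: flows [2->0,1->3,2->3] -> levels [7 7 6 9]

Answer: 7 7 6 9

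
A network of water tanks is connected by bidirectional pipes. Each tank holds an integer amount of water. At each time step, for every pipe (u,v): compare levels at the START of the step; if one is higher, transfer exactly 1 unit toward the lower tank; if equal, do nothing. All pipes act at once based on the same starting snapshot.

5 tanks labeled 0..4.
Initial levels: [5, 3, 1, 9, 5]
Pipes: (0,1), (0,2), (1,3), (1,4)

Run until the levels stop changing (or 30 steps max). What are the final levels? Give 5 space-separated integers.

Answer: 3 7 5 4 4

Derivation:
Step 1: flows [0->1,0->2,3->1,4->1] -> levels [3 6 2 8 4]
Step 2: flows [1->0,0->2,3->1,1->4] -> levels [3 5 3 7 5]
Step 3: flows [1->0,0=2,3->1,1=4] -> levels [4 5 3 6 5]
Step 4: flows [1->0,0->2,3->1,1=4] -> levels [4 5 4 5 5]
Step 5: flows [1->0,0=2,1=3,1=4] -> levels [5 4 4 5 5]
Step 6: flows [0->1,0->2,3->1,4->1] -> levels [3 7 5 4 4]
Step 7: flows [1->0,2->0,1->3,1->4] -> levels [5 4 4 5 5]
  -> period-2 cycle: step 7 state = step 5 state; never stabilizes
  -> state at step 30: (30-5) mod 2 = 1, same as step 6 -> [3 7 5 4 4]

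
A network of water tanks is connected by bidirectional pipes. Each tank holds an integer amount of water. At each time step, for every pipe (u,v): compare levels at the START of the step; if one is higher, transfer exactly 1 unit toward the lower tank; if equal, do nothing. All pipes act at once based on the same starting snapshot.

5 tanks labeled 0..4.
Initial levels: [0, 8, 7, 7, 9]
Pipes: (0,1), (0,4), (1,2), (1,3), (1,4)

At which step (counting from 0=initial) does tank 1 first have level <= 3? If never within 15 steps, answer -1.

Answer: -1

Derivation:
Step 1: flows [1->0,4->0,1->2,1->3,4->1] -> levels [2 6 8 8 7]
Step 2: flows [1->0,4->0,2->1,3->1,4->1] -> levels [4 8 7 7 5]
Step 3: flows [1->0,4->0,1->2,1->3,1->4] -> levels [6 4 8 8 5]
Step 4: flows [0->1,0->4,2->1,3->1,4->1] -> levels [4 8 7 7 5]
  -> period-2 cycle (repeats step 2); tank 1 never drops to <=3
Tank 1 never reaches <=3 within 15 steps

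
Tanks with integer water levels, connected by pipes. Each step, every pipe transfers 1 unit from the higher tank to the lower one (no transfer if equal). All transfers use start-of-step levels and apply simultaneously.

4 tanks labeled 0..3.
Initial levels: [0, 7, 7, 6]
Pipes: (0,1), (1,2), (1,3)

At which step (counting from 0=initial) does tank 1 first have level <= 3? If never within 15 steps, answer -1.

Step 1: flows [1->0,1=2,1->3] -> levels [1 5 7 7]
Step 2: flows [1->0,2->1,3->1] -> levels [2 6 6 6]
Step 3: flows [1->0,1=2,1=3] -> levels [3 5 6 6]
Step 4: flows [1->0,2->1,3->1] -> levels [4 6 5 5]
Step 5: flows [1->0,1->2,1->3] -> levels [5 3 6 6]
Tank 1 first reaches <=3 at step 5

Answer: 5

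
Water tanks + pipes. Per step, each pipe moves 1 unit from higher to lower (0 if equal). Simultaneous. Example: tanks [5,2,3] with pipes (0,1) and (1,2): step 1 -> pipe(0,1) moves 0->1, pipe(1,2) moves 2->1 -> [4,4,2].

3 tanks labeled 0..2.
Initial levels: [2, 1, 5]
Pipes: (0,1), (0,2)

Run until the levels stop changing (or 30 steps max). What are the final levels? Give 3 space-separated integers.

Step 1: flows [0->1,2->0] -> levels [2 2 4]
Step 2: flows [0=1,2->0] -> levels [3 2 3]
Step 3: flows [0->1,0=2] -> levels [2 3 3]
Step 4: flows [1->0,2->0] -> levels [4 2 2]
Step 5: flows [0->1,0->2] -> levels [2 3 3]
  -> period-2 cycle: step 5 state = step 3 state; never stabilizes
  -> state at step 30: (30-3) mod 2 = 1, same as step 4 -> [4 2 2]

Answer: 4 2 2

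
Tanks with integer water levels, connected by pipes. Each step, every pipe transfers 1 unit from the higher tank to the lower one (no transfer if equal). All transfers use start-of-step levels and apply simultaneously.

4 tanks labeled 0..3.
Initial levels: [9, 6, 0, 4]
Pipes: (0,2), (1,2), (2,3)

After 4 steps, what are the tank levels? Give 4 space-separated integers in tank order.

Answer: 5 4 6 4

Derivation:
Step 1: flows [0->2,1->2,3->2] -> levels [8 5 3 3]
Step 2: flows [0->2,1->2,2=3] -> levels [7 4 5 3]
Step 3: flows [0->2,2->1,2->3] -> levels [6 5 4 4]
Step 4: flows [0->2,1->2,2=3] -> levels [5 4 6 4]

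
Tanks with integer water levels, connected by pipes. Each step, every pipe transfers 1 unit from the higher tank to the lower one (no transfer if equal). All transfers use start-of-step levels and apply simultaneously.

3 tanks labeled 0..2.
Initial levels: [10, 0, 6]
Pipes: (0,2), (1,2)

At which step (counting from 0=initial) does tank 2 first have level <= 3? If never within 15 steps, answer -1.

Step 1: flows [0->2,2->1] -> levels [9 1 6]
Step 2: flows [0->2,2->1] -> levels [8 2 6]
Step 3: flows [0->2,2->1] -> levels [7 3 6]
Step 4: flows [0->2,2->1] -> levels [6 4 6]
Step 5: flows [0=2,2->1] -> levels [6 5 5]
Step 6: flows [0->2,1=2] -> levels [5 5 6]
Step 7: flows [2->0,2->1] -> levels [6 6 4]
Step 8: flows [0->2,1->2] -> levels [5 5 6]
  -> period-2 cycle (repeats step 6); tank 2 never drops to <=3
Tank 2 never reaches <=3 within 15 steps

Answer: -1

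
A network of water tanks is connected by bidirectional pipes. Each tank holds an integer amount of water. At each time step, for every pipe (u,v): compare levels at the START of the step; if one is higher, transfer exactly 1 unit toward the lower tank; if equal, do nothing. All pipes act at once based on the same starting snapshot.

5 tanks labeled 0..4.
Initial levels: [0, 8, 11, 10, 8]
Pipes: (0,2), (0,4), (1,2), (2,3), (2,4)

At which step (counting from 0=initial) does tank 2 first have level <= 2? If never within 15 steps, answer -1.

Step 1: flows [2->0,4->0,2->1,2->3,2->4] -> levels [2 9 7 11 8]
Step 2: flows [2->0,4->0,1->2,3->2,4->2] -> levels [4 8 9 10 6]
Step 3: flows [2->0,4->0,2->1,3->2,2->4] -> levels [6 9 7 9 6]
Step 4: flows [2->0,0=4,1->2,3->2,2->4] -> levels [7 8 7 8 7]
Step 5: flows [0=2,0=4,1->2,3->2,2=4] -> levels [7 7 9 7 7]
Step 6: flows [2->0,0=4,2->1,2->3,2->4] -> levels [8 8 5 8 8]
Step 7: flows [0->2,0=4,1->2,3->2,4->2] -> levels [7 7 9 7 7]
  -> period-2 cycle (repeats step 5); tank 2 never drops to <=2
Tank 2 never reaches <=2 within 15 steps

Answer: -1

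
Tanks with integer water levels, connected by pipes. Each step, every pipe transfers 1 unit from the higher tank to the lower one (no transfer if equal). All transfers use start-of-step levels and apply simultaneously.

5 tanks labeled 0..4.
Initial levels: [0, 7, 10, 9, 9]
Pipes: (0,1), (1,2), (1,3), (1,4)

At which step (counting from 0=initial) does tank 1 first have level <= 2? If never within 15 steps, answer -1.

Step 1: flows [1->0,2->1,3->1,4->1] -> levels [1 9 9 8 8]
Step 2: flows [1->0,1=2,1->3,1->4] -> levels [2 6 9 9 9]
Step 3: flows [1->0,2->1,3->1,4->1] -> levels [3 8 8 8 8]
Step 4: flows [1->0,1=2,1=3,1=4] -> levels [4 7 8 8 8]
Step 5: flows [1->0,2->1,3->1,4->1] -> levels [5 9 7 7 7]
Step 6: flows [1->0,1->2,1->3,1->4] -> levels [6 5 8 8 8]
Step 7: flows [0->1,2->1,3->1,4->1] -> levels [5 9 7 7 7]
  -> period-2 cycle (repeats step 5); tank 1 never drops to <=2
Tank 1 never reaches <=2 within 15 steps

Answer: -1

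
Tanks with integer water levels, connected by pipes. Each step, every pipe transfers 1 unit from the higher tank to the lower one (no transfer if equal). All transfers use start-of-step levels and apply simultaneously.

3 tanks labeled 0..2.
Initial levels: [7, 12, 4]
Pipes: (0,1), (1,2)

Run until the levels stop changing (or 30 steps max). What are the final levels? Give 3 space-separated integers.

Answer: 8 7 8

Derivation:
Step 1: flows [1->0,1->2] -> levels [8 10 5]
Step 2: flows [1->0,1->2] -> levels [9 8 6]
Step 3: flows [0->1,1->2] -> levels [8 8 7]
Step 4: flows [0=1,1->2] -> levels [8 7 8]
Step 5: flows [0->1,2->1] -> levels [7 9 7]
Step 6: flows [1->0,1->2] -> levels [8 7 8]
  -> period-2 cycle: step 6 state = step 4 state; never stabilizes
  -> state at step 30: (30-4) mod 2 = 0, same as step 4 -> [8 7 8]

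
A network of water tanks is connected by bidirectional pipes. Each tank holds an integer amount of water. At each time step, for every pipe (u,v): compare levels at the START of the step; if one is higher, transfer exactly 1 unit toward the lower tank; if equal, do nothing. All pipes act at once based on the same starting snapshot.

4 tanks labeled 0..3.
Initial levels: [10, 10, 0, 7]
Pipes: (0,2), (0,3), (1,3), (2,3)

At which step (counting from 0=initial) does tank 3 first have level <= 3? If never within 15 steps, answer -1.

Step 1: flows [0->2,0->3,1->3,3->2] -> levels [8 9 2 8]
Step 2: flows [0->2,0=3,1->3,3->2] -> levels [7 8 4 8]
Step 3: flows [0->2,3->0,1=3,3->2] -> levels [7 8 6 6]
Step 4: flows [0->2,0->3,1->3,2=3] -> levels [5 7 7 8]
Step 5: flows [2->0,3->0,3->1,3->2] -> levels [7 8 7 5]
Step 6: flows [0=2,0->3,1->3,2->3] -> levels [6 7 6 8]
Step 7: flows [0=2,3->0,3->1,3->2] -> levels [7 8 7 5]
  -> period-2 cycle (repeats step 5); tank 3 never drops to <=3
Tank 3 never reaches <=3 within 15 steps

Answer: -1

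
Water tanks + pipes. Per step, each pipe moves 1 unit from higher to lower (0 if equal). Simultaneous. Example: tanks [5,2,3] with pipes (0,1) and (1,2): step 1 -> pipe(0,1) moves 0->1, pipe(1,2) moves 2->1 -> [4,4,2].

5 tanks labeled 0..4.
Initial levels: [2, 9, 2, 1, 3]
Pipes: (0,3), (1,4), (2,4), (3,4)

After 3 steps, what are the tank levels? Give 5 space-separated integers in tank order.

Step 1: flows [0->3,1->4,4->2,4->3] -> levels [1 8 3 3 2]
Step 2: flows [3->0,1->4,2->4,3->4] -> levels [2 7 2 1 5]
Step 3: flows [0->3,1->4,4->2,4->3] -> levels [1 6 3 3 4]

Answer: 1 6 3 3 4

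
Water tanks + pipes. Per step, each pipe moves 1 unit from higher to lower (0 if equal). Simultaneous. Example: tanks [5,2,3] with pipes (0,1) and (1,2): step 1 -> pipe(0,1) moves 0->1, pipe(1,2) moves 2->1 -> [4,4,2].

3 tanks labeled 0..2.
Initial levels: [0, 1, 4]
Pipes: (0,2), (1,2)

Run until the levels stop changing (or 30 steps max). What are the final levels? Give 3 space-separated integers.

Step 1: flows [2->0,2->1] -> levels [1 2 2]
Step 2: flows [2->0,1=2] -> levels [2 2 1]
Step 3: flows [0->2,1->2] -> levels [1 1 3]
Step 4: flows [2->0,2->1] -> levels [2 2 1]
  -> period-2 cycle: step 4 state = step 2 state; never stabilizes
  -> state at step 30: (30-2) mod 2 = 0, same as step 2 -> [2 2 1]

Answer: 2 2 1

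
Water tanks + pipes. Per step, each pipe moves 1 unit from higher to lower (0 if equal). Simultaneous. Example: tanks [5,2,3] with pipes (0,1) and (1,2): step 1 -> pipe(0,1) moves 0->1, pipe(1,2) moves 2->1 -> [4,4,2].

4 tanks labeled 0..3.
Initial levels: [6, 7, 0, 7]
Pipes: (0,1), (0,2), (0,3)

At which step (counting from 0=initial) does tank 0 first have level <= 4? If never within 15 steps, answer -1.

Step 1: flows [1->0,0->2,3->0] -> levels [7 6 1 6]
Step 2: flows [0->1,0->2,0->3] -> levels [4 7 2 7]
Tank 0 first reaches <=4 at step 2

Answer: 2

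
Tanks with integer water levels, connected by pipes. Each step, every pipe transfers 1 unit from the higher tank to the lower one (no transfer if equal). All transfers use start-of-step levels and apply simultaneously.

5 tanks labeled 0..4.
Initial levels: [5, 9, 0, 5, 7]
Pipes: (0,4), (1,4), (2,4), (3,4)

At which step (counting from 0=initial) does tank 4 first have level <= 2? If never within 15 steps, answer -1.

Step 1: flows [4->0,1->4,4->2,4->3] -> levels [6 8 1 6 5]
Step 2: flows [0->4,1->4,4->2,3->4] -> levels [5 7 2 5 7]
Step 3: flows [4->0,1=4,4->2,4->3] -> levels [6 7 3 6 4]
Step 4: flows [0->4,1->4,4->2,3->4] -> levels [5 6 4 5 6]
Step 5: flows [4->0,1=4,4->2,4->3] -> levels [6 6 5 6 3]
Step 6: flows [0->4,1->4,2->4,3->4] -> levels [5 5 4 5 7]
Step 7: flows [4->0,4->1,4->2,4->3] -> levels [6 6 5 6 3]
  -> period-2 cycle (repeats step 5); tank 4 never drops to <=2
Tank 4 never reaches <=2 within 15 steps

Answer: -1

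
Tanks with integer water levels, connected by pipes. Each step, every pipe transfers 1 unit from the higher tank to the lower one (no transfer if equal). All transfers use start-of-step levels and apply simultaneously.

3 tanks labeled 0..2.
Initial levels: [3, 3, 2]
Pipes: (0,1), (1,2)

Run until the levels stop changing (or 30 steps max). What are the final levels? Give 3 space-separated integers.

Answer: 2 4 2

Derivation:
Step 1: flows [0=1,1->2] -> levels [3 2 3]
Step 2: flows [0->1,2->1] -> levels [2 4 2]
Step 3: flows [1->0,1->2] -> levels [3 2 3]
  -> period-2 cycle: step 3 state = step 1 state; never stabilizes
  -> state at step 30: (30-1) mod 2 = 1, same as step 2 -> [2 4 2]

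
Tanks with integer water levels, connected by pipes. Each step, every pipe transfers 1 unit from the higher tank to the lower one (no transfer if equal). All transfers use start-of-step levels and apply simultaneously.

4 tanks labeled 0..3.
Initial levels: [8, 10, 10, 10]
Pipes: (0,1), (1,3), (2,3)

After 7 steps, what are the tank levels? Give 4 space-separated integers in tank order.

Answer: 10 8 9 11

Derivation:
Step 1: flows [1->0,1=3,2=3] -> levels [9 9 10 10]
Step 2: flows [0=1,3->1,2=3] -> levels [9 10 10 9]
Step 3: flows [1->0,1->3,2->3] -> levels [10 8 9 11]
Step 4: flows [0->1,3->1,3->2] -> levels [9 10 10 9]
  -> period-2 cycle: step 4 state = step 2 state
  -> state at step 7: (7-2) mod 2 = 1, same as step 3 -> [10 8 9 11]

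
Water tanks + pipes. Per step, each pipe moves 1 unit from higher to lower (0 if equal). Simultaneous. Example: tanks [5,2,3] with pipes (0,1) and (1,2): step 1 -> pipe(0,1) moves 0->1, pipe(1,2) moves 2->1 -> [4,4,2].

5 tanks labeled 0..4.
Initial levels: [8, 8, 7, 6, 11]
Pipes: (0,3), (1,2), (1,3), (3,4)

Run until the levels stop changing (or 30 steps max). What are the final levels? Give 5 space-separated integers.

Answer: 9 9 7 6 9

Derivation:
Step 1: flows [0->3,1->2,1->3,4->3] -> levels [7 6 8 9 10]
Step 2: flows [3->0,2->1,3->1,4->3] -> levels [8 8 7 8 9]
Step 3: flows [0=3,1->2,1=3,4->3] -> levels [8 7 8 9 8]
Step 4: flows [3->0,2->1,3->1,3->4] -> levels [9 9 7 6 9]
Step 5: flows [0->3,1->2,1->3,4->3] -> levels [8 7 8 9 8]
  -> period-2 cycle: step 5 state = step 3 state; never stabilizes
  -> state at step 30: (30-3) mod 2 = 1, same as step 4 -> [9 9 7 6 9]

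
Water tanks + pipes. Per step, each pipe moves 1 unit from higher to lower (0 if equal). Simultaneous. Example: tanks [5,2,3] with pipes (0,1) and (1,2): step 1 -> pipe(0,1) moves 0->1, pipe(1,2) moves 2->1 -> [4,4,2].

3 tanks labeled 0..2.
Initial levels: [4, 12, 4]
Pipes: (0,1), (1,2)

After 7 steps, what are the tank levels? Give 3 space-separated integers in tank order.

Answer: 7 6 7

Derivation:
Step 1: flows [1->0,1->2] -> levels [5 10 5]
Step 2: flows [1->0,1->2] -> levels [6 8 6]
Step 3: flows [1->0,1->2] -> levels [7 6 7]
Step 4: flows [0->1,2->1] -> levels [6 8 6]
  -> period-2 cycle: step 4 state = step 2 state
  -> state at step 7: (7-2) mod 2 = 1, same as step 3 -> [7 6 7]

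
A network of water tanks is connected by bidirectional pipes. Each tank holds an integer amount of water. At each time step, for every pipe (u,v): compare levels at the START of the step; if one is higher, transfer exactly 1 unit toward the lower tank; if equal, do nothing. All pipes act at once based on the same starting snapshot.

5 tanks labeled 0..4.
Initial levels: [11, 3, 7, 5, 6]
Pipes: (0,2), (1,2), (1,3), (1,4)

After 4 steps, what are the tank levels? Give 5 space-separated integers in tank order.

Step 1: flows [0->2,2->1,3->1,4->1] -> levels [10 6 7 4 5]
Step 2: flows [0->2,2->1,1->3,1->4] -> levels [9 5 7 5 6]
Step 3: flows [0->2,2->1,1=3,4->1] -> levels [8 7 7 5 5]
Step 4: flows [0->2,1=2,1->3,1->4] -> levels [7 5 8 6 6]

Answer: 7 5 8 6 6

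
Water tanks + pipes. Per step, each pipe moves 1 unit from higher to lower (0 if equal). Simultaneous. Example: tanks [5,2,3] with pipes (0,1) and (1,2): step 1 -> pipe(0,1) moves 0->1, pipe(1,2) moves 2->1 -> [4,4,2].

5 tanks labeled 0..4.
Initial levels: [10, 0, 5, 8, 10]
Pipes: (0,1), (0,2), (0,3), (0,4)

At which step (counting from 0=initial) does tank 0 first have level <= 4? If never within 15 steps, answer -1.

Answer: -1

Derivation:
Step 1: flows [0->1,0->2,0->3,0=4] -> levels [7 1 6 9 10]
Step 2: flows [0->1,0->2,3->0,4->0] -> levels [7 2 7 8 9]
Step 3: flows [0->1,0=2,3->0,4->0] -> levels [8 3 7 7 8]
Step 4: flows [0->1,0->2,0->3,0=4] -> levels [5 4 8 8 8]
Step 5: flows [0->1,2->0,3->0,4->0] -> levels [7 5 7 7 7]
Step 6: flows [0->1,0=2,0=3,0=4] -> levels [6 6 7 7 7]
Step 7: flows [0=1,2->0,3->0,4->0] -> levels [9 6 6 6 6]
Step 8: flows [0->1,0->2,0->3,0->4] -> levels [5 7 7 7 7]
Step 9: flows [1->0,2->0,3->0,4->0] -> levels [9 6 6 6 6]
  -> period-2 cycle (repeats step 7); tank 0 never drops to <=4
Tank 0 never reaches <=4 within 15 steps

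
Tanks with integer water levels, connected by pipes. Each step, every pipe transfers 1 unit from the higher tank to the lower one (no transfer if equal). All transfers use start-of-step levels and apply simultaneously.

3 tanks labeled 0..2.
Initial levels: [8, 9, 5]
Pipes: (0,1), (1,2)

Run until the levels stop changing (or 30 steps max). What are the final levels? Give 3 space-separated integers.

Answer: 8 6 8

Derivation:
Step 1: flows [1->0,1->2] -> levels [9 7 6]
Step 2: flows [0->1,1->2] -> levels [8 7 7]
Step 3: flows [0->1,1=2] -> levels [7 8 7]
Step 4: flows [1->0,1->2] -> levels [8 6 8]
Step 5: flows [0->1,2->1] -> levels [7 8 7]
  -> period-2 cycle: step 5 state = step 3 state; never stabilizes
  -> state at step 30: (30-3) mod 2 = 1, same as step 4 -> [8 6 8]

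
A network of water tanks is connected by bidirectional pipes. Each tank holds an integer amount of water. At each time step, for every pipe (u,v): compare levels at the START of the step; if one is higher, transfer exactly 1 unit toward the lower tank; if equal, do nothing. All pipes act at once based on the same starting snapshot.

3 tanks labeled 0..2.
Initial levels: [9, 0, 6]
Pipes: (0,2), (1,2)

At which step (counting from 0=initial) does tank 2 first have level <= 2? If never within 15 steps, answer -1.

Step 1: flows [0->2,2->1] -> levels [8 1 6]
Step 2: flows [0->2,2->1] -> levels [7 2 6]
Step 3: flows [0->2,2->1] -> levels [6 3 6]
Step 4: flows [0=2,2->1] -> levels [6 4 5]
Step 5: flows [0->2,2->1] -> levels [5 5 5]
Step 6: flows [0=2,1=2] -> levels [5 5 5]
  -> stable; tank 2 stays at 5 > 2
Tank 2 never reaches <=2 within 15 steps

Answer: -1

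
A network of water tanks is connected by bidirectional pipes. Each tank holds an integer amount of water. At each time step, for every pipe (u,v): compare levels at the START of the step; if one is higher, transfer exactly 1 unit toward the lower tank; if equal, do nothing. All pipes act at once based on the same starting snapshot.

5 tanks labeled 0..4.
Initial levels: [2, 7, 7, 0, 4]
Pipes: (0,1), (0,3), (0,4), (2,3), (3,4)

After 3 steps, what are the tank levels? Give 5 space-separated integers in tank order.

Step 1: flows [1->0,0->3,4->0,2->3,4->3] -> levels [3 6 6 3 2]
Step 2: flows [1->0,0=3,0->4,2->3,3->4] -> levels [3 5 5 3 4]
Step 3: flows [1->0,0=3,4->0,2->3,4->3] -> levels [5 4 4 5 2]

Answer: 5 4 4 5 2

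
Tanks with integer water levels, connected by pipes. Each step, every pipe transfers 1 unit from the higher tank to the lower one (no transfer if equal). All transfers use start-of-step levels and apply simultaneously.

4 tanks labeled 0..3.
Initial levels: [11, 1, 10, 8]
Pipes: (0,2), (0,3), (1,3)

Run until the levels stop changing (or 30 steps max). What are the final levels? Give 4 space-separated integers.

Answer: 7 7 8 8

Derivation:
Step 1: flows [0->2,0->3,3->1] -> levels [9 2 11 8]
Step 2: flows [2->0,0->3,3->1] -> levels [9 3 10 8]
Step 3: flows [2->0,0->3,3->1] -> levels [9 4 9 8]
Step 4: flows [0=2,0->3,3->1] -> levels [8 5 9 8]
Step 5: flows [2->0,0=3,3->1] -> levels [9 6 8 7]
Step 6: flows [0->2,0->3,3->1] -> levels [7 7 9 7]
Step 7: flows [2->0,0=3,1=3] -> levels [8 7 8 7]
Step 8: flows [0=2,0->3,1=3] -> levels [7 7 8 8]
Step 9: flows [2->0,3->0,3->1] -> levels [9 8 7 6]
Step 10: flows [0->2,0->3,1->3] -> levels [7 7 8 8]
  -> period-2 cycle: step 10 state = step 8 state; never stabilizes
  -> state at step 30: (30-8) mod 2 = 0, same as step 8 -> [7 7 8 8]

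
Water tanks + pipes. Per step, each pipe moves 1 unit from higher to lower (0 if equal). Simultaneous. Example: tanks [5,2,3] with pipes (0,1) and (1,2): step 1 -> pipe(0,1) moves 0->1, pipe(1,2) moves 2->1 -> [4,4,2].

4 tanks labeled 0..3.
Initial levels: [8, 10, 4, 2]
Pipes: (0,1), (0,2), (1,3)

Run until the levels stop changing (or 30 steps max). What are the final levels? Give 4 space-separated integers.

Answer: 7 5 6 6

Derivation:
Step 1: flows [1->0,0->2,1->3] -> levels [8 8 5 3]
Step 2: flows [0=1,0->2,1->3] -> levels [7 7 6 4]
Step 3: flows [0=1,0->2,1->3] -> levels [6 6 7 5]
Step 4: flows [0=1,2->0,1->3] -> levels [7 5 6 6]
Step 5: flows [0->1,0->2,3->1] -> levels [5 7 7 5]
Step 6: flows [1->0,2->0,1->3] -> levels [7 5 6 6]
  -> period-2 cycle: step 6 state = step 4 state; never stabilizes
  -> state at step 30: (30-4) mod 2 = 0, same as step 4 -> [7 5 6 6]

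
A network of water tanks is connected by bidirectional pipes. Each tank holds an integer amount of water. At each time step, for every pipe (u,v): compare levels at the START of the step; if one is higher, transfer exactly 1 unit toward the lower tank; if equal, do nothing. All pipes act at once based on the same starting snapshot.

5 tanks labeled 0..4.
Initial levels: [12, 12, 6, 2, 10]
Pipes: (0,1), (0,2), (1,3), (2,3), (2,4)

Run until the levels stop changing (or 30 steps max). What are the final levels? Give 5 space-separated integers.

Answer: 7 10 10 7 8

Derivation:
Step 1: flows [0=1,0->2,1->3,2->3,4->2] -> levels [11 11 7 4 9]
Step 2: flows [0=1,0->2,1->3,2->3,4->2] -> levels [10 10 8 6 8]
Step 3: flows [0=1,0->2,1->3,2->3,2=4] -> levels [9 9 8 8 8]
Step 4: flows [0=1,0->2,1->3,2=3,2=4] -> levels [8 8 9 9 8]
Step 5: flows [0=1,2->0,3->1,2=3,2->4] -> levels [9 9 7 8 9]
Step 6: flows [0=1,0->2,1->3,3->2,4->2] -> levels [8 8 10 8 8]
Step 7: flows [0=1,2->0,1=3,2->3,2->4] -> levels [9 8 7 9 9]
Step 8: flows [0->1,0->2,3->1,3->2,4->2] -> levels [7 10 10 7 8]
Step 9: flows [1->0,2->0,1->3,2->3,2->4] -> levels [9 8 7 9 9]
  -> period-2 cycle: step 9 state = step 7 state; never stabilizes
  -> state at step 30: (30-7) mod 2 = 1, same as step 8 -> [7 10 10 7 8]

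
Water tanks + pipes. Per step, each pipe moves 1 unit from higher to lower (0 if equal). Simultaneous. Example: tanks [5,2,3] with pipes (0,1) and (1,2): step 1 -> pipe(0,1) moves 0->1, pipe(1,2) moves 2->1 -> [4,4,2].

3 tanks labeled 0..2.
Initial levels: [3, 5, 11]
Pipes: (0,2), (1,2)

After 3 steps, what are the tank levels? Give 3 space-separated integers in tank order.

Answer: 6 7 6

Derivation:
Step 1: flows [2->0,2->1] -> levels [4 6 9]
Step 2: flows [2->0,2->1] -> levels [5 7 7]
Step 3: flows [2->0,1=2] -> levels [6 7 6]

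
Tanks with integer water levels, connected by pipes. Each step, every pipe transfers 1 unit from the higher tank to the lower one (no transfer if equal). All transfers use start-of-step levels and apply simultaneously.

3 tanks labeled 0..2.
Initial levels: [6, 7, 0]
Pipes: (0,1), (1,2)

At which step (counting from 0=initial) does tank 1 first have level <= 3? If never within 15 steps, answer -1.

Step 1: flows [1->0,1->2] -> levels [7 5 1]
Step 2: flows [0->1,1->2] -> levels [6 5 2]
Step 3: flows [0->1,1->2] -> levels [5 5 3]
Step 4: flows [0=1,1->2] -> levels [5 4 4]
Step 5: flows [0->1,1=2] -> levels [4 5 4]
Step 6: flows [1->0,1->2] -> levels [5 3 5]
Tank 1 first reaches <=3 at step 6

Answer: 6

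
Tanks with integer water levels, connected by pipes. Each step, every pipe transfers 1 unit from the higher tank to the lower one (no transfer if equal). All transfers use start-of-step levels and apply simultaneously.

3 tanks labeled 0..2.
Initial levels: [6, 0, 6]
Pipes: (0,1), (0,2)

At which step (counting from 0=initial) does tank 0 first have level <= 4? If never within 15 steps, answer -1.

Step 1: flows [0->1,0=2] -> levels [5 1 6]
Step 2: flows [0->1,2->0] -> levels [5 2 5]
Step 3: flows [0->1,0=2] -> levels [4 3 5]
Tank 0 first reaches <=4 at step 3

Answer: 3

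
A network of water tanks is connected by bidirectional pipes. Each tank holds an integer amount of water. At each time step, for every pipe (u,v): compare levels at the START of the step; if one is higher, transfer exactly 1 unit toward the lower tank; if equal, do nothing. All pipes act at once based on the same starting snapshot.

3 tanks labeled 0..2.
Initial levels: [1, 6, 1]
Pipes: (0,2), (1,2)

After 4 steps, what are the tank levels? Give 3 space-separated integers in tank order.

Step 1: flows [0=2,1->2] -> levels [1 5 2]
Step 2: flows [2->0,1->2] -> levels [2 4 2]
Step 3: flows [0=2,1->2] -> levels [2 3 3]
Step 4: flows [2->0,1=2] -> levels [3 3 2]

Answer: 3 3 2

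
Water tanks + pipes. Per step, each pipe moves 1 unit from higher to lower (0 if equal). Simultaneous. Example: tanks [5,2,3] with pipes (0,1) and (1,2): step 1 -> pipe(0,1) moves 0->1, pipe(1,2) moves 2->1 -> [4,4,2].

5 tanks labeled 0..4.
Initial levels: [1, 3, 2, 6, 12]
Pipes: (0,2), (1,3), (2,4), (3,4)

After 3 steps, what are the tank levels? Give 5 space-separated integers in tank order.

Answer: 3 6 3 6 6

Derivation:
Step 1: flows [2->0,3->1,4->2,4->3] -> levels [2 4 2 6 10]
Step 2: flows [0=2,3->1,4->2,4->3] -> levels [2 5 3 6 8]
Step 3: flows [2->0,3->1,4->2,4->3] -> levels [3 6 3 6 6]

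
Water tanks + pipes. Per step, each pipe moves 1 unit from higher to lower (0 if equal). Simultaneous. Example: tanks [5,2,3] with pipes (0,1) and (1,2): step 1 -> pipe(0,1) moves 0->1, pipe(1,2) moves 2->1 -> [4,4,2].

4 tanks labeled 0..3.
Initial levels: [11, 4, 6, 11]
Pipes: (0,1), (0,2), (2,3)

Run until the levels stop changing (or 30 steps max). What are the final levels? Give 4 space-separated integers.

Answer: 9 7 7 9

Derivation:
Step 1: flows [0->1,0->2,3->2] -> levels [9 5 8 10]
Step 2: flows [0->1,0->2,3->2] -> levels [7 6 10 9]
Step 3: flows [0->1,2->0,2->3] -> levels [7 7 8 10]
Step 4: flows [0=1,2->0,3->2] -> levels [8 7 8 9]
Step 5: flows [0->1,0=2,3->2] -> levels [7 8 9 8]
Step 6: flows [1->0,2->0,2->3] -> levels [9 7 7 9]
Step 7: flows [0->1,0->2,3->2] -> levels [7 8 9 8]
  -> period-2 cycle: step 7 state = step 5 state; never stabilizes
  -> state at step 30: (30-5) mod 2 = 1, same as step 6 -> [9 7 7 9]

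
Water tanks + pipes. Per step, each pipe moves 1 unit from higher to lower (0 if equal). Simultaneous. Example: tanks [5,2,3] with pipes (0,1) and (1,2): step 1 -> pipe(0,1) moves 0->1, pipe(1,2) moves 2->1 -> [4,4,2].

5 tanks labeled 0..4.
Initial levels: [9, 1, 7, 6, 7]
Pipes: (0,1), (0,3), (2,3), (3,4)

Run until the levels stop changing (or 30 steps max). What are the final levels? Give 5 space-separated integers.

Answer: 7 5 7 4 7

Derivation:
Step 1: flows [0->1,0->3,2->3,4->3] -> levels [7 2 6 9 6]
Step 2: flows [0->1,3->0,3->2,3->4] -> levels [7 3 7 6 7]
Step 3: flows [0->1,0->3,2->3,4->3] -> levels [5 4 6 9 6]
Step 4: flows [0->1,3->0,3->2,3->4] -> levels [5 5 7 6 7]
Step 5: flows [0=1,3->0,2->3,4->3] -> levels [6 5 6 7 6]
Step 6: flows [0->1,3->0,3->2,3->4] -> levels [6 6 7 4 7]
Step 7: flows [0=1,0->3,2->3,4->3] -> levels [5 6 6 7 6]
Step 8: flows [1->0,3->0,3->2,3->4] -> levels [7 5 7 4 7]
Step 9: flows [0->1,0->3,2->3,4->3] -> levels [5 6 6 7 6]
  -> period-2 cycle: step 9 state = step 7 state; never stabilizes
  -> state at step 30: (30-7) mod 2 = 1, same as step 8 -> [7 5 7 4 7]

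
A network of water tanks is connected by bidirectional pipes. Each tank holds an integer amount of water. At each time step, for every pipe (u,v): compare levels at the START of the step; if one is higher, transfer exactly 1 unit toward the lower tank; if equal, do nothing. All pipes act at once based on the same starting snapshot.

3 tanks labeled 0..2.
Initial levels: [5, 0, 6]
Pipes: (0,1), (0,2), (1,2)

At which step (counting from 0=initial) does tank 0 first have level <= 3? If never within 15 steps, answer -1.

Step 1: flows [0->1,2->0,2->1] -> levels [5 2 4]
Step 2: flows [0->1,0->2,2->1] -> levels [3 4 4]
Tank 0 first reaches <=3 at step 2

Answer: 2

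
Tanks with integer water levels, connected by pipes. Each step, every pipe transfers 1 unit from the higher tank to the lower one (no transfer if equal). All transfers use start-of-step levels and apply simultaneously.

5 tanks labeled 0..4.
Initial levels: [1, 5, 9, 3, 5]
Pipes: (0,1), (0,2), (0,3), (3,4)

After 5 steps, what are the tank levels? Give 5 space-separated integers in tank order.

Answer: 7 4 5 3 4

Derivation:
Step 1: flows [1->0,2->0,3->0,4->3] -> levels [4 4 8 3 4]
Step 2: flows [0=1,2->0,0->3,4->3] -> levels [4 4 7 5 3]
Step 3: flows [0=1,2->0,3->0,3->4] -> levels [6 4 6 3 4]
Step 4: flows [0->1,0=2,0->3,4->3] -> levels [4 5 6 5 3]
Step 5: flows [1->0,2->0,3->0,3->4] -> levels [7 4 5 3 4]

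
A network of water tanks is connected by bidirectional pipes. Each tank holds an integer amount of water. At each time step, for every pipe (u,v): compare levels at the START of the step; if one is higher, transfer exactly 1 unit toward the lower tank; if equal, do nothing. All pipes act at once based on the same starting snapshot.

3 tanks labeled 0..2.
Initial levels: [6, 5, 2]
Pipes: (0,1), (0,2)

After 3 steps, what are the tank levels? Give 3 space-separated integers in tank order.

Step 1: flows [0->1,0->2] -> levels [4 6 3]
Step 2: flows [1->0,0->2] -> levels [4 5 4]
Step 3: flows [1->0,0=2] -> levels [5 4 4]

Answer: 5 4 4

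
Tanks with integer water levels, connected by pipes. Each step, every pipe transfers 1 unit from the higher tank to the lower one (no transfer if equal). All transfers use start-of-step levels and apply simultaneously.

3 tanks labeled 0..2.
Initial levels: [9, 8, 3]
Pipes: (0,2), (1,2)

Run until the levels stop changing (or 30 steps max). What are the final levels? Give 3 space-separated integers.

Answer: 6 6 8

Derivation:
Step 1: flows [0->2,1->2] -> levels [8 7 5]
Step 2: flows [0->2,1->2] -> levels [7 6 7]
Step 3: flows [0=2,2->1] -> levels [7 7 6]
Step 4: flows [0->2,1->2] -> levels [6 6 8]
Step 5: flows [2->0,2->1] -> levels [7 7 6]
  -> period-2 cycle: step 5 state = step 3 state; never stabilizes
  -> state at step 30: (30-3) mod 2 = 1, same as step 4 -> [6 6 8]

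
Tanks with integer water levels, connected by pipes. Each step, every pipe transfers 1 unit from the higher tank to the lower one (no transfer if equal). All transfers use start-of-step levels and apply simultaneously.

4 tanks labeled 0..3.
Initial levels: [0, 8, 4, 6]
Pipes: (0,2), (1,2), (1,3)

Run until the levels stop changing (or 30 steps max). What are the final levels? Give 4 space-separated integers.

Step 1: flows [2->0,1->2,1->3] -> levels [1 6 4 7]
Step 2: flows [2->0,1->2,3->1] -> levels [2 6 4 6]
Step 3: flows [2->0,1->2,1=3] -> levels [3 5 4 6]
Step 4: flows [2->0,1->2,3->1] -> levels [4 5 4 5]
Step 5: flows [0=2,1->2,1=3] -> levels [4 4 5 5]
Step 6: flows [2->0,2->1,3->1] -> levels [5 6 3 4]
Step 7: flows [0->2,1->2,1->3] -> levels [4 4 5 5]
  -> period-2 cycle: step 7 state = step 5 state; never stabilizes
  -> state at step 30: (30-5) mod 2 = 1, same as step 6 -> [5 6 3 4]

Answer: 5 6 3 4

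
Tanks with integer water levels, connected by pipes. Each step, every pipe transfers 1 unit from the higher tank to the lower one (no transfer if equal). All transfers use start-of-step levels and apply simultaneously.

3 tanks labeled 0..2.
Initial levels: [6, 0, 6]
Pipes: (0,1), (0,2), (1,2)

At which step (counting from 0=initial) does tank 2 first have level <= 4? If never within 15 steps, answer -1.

Answer: 2

Derivation:
Step 1: flows [0->1,0=2,2->1] -> levels [5 2 5]
Step 2: flows [0->1,0=2,2->1] -> levels [4 4 4]
Tank 2 first reaches <=4 at step 2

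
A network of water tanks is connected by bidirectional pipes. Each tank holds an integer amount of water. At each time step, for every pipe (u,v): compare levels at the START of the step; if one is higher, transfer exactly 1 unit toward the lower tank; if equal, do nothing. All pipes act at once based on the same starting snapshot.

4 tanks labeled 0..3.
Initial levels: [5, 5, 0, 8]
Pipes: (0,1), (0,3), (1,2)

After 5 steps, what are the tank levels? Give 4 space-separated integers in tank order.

Step 1: flows [0=1,3->0,1->2] -> levels [6 4 1 7]
Step 2: flows [0->1,3->0,1->2] -> levels [6 4 2 6]
Step 3: flows [0->1,0=3,1->2] -> levels [5 4 3 6]
Step 4: flows [0->1,3->0,1->2] -> levels [5 4 4 5]
Step 5: flows [0->1,0=3,1=2] -> levels [4 5 4 5]

Answer: 4 5 4 5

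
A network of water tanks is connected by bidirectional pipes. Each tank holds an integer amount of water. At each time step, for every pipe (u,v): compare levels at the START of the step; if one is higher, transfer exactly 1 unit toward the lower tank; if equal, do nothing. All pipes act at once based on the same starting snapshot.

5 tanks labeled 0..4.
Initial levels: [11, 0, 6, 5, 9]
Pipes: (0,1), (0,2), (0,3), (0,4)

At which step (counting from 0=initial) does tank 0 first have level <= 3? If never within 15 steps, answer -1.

Step 1: flows [0->1,0->2,0->3,0->4] -> levels [7 1 7 6 10]
Step 2: flows [0->1,0=2,0->3,4->0] -> levels [6 2 7 7 9]
Step 3: flows [0->1,2->0,3->0,4->0] -> levels [8 3 6 6 8]
Step 4: flows [0->1,0->2,0->3,0=4] -> levels [5 4 7 7 8]
Step 5: flows [0->1,2->0,3->0,4->0] -> levels [7 5 6 6 7]
Step 6: flows [0->1,0->2,0->3,0=4] -> levels [4 6 7 7 7]
Step 7: flows [1->0,2->0,3->0,4->0] -> levels [8 5 6 6 6]
Step 8: flows [0->1,0->2,0->3,0->4] -> levels [4 6 7 7 7]
  -> period-2 cycle (repeats step 6); tank 0 never drops to <=3
Tank 0 never reaches <=3 within 15 steps

Answer: -1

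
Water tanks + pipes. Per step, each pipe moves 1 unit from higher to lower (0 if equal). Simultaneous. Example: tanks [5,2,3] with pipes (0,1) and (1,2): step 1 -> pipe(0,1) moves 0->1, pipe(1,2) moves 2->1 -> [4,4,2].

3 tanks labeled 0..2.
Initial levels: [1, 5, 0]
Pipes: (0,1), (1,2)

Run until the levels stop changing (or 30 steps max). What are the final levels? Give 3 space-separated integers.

Answer: 3 1 2

Derivation:
Step 1: flows [1->0,1->2] -> levels [2 3 1]
Step 2: flows [1->0,1->2] -> levels [3 1 2]
Step 3: flows [0->1,2->1] -> levels [2 3 1]
  -> period-2 cycle: step 3 state = step 1 state; never stabilizes
  -> state at step 30: (30-1) mod 2 = 1, same as step 2 -> [3 1 2]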